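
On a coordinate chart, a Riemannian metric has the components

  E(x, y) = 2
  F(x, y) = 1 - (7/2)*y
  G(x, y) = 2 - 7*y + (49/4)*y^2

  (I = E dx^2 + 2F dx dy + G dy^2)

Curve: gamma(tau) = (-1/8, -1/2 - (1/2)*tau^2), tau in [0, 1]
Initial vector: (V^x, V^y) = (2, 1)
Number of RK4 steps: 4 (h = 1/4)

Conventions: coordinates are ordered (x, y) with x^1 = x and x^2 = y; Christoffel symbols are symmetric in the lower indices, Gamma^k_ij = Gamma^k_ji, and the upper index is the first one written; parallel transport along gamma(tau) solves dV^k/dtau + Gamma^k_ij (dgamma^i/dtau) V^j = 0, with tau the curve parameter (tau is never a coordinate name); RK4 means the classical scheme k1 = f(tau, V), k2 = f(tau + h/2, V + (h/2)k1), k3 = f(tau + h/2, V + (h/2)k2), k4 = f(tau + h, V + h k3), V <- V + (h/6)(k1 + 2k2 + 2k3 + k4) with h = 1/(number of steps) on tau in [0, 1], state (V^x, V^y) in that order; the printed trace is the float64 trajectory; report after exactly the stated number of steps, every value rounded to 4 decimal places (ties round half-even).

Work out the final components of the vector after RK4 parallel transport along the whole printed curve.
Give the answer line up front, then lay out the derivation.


Answer: V^x = 1.9000, V^y = 0.6556

gamma'(tau) = (0, -tau); f(tau, V)^k = -Gamma^k_ij(gamma(tau)) gamma'^i(tau) V^j; h = 1/4; intermediate values shown to 6 dp
curve data and Christoffel symbols at the stage parameters:
  tau = 0.000000: gamma = (-0.125000, -0.500000), gamma' = (0.000000, 0.000000); Gamma_xxx = 0.000000, Gamma_xxy = 0.000000, Gamma_xyy = -0.366013, Gamma_yxx = 0.000000, Gamma_yxy = 0.000000, Gamma_yyy = -1.006536
  tau = 0.125000: gamma = (-0.125000, -0.507812), gamma' = (0.000000, -0.125000); Gamma_xxx = 0.000000, Gamma_xxy = 0.000000, Gamma_xyy = -0.360318, Gamma_yxx = 0.000000, Gamma_yxy = 0.000000, Gamma_yyy = -1.000727
  tau = 0.250000: gamma = (-0.125000, -0.531250), gamma' = (0.000000, -0.250000); Gamma_xxx = 0.000000, Gamma_xxy = 0.000000, Gamma_xyy = -0.343946, Gamma_yxx = 0.000000, Gamma_yxy = 0.000000, Gamma_yyy = -0.983470
  tau = 0.375000: gamma = (-0.125000, -0.570312), gamma' = (0.000000, -0.375000); Gamma_xxx = 0.000000, Gamma_xxy = 0.000000, Gamma_xyy = -0.318861, Gamma_yxx = 0.000000, Gamma_yxy = 0.000000, Gamma_yyy = -0.955337
  tau = 0.500000: gamma = (-0.125000, -0.625000), gamma' = (0.000000, -0.500000); Gamma_xxx = 0.000000, Gamma_xxy = 0.000000, Gamma_xyy = -0.287825, Gamma_yxx = 0.000000, Gamma_yxy = 0.000000, Gamma_yyy = -0.917443
  tau = 0.625000: gamma = (-0.125000, -0.695312), gamma' = (0.000000, -0.625000); Gamma_xxx = 0.000000, Gamma_xxy = 0.000000, Gamma_xyy = -0.253815, Gamma_yxx = 0.000000, Gamma_yxy = 0.000000, Gamma_yyy = -0.871498
  tau = 0.750000: gamma = (-0.125000, -0.781250), gamma' = (0.000000, -0.750000); Gamma_xxx = 0.000000, Gamma_xxy = 0.000000, Gamma_xyy = -0.219497, Gamma_yxx = 0.000000, Gamma_yxy = 0.000000, Gamma_yyy = -0.819684
  tau = 0.875000: gamma = (-0.125000, -0.882812), gamma' = (0.000000, -0.875000); Gamma_xxx = 0.000000, Gamma_xxy = 0.000000, Gamma_xyy = -0.186898, Gamma_yxx = 0.000000, Gamma_yxy = 0.000000, Gamma_yyy = -0.764382
  tau = 1.000000: gamma = (-0.125000, -1.000000), gamma' = (0.000000, -1.000000); Gamma_xxx = 0.000000, Gamma_xxy = 0.000000, Gamma_xyy = -0.157303, Gamma_yxx = 0.000000, Gamma_yxy = 0.000000, Gamma_yyy = -0.707865
step 0: V^x = 2.0000, V^y = 1.0000
step 1: k1 = (0.000000, 0.000000), k2 = (-0.045040, -0.125091), k3 = (-0.044336, -0.123135), k4 = (-0.083339, -0.238299); V <- V + (h/6)(k1 + 2k2 + 2k3 + k4): V^x = 1.9891, V^y = 0.9694
step 2: k1 = (-0.083354, -0.238340), k2 = (-0.112350, -0.336610), k3 = (-0.110881, -0.332210), k4 = (-0.127555, -0.406580); V <- V + (h/6)(k1 + 2k2 + 2k3 + k4): V^x = 1.9617, V^y = 0.8868
step 3: k1 = (-0.127619, -0.406784), k2 = (-0.132607, -0.455320), k3 = (-0.131645, -0.452015), k4 = (-0.127381, -0.475688); V <- V + (h/6)(k1 + 2k2 + 2k3 + k4): V^x = 1.9290, V^y = 0.7744
step 4: k1 = (-0.127483, -0.476071), k2 = (-0.116910, -0.478142), k3 = (-0.116867, -0.477969), k4 = (-0.103019, -0.463585); V <- V + (h/6)(k1 + 2k2 + 2k3 + k4): V^x = 1.9000, V^y = 0.6556


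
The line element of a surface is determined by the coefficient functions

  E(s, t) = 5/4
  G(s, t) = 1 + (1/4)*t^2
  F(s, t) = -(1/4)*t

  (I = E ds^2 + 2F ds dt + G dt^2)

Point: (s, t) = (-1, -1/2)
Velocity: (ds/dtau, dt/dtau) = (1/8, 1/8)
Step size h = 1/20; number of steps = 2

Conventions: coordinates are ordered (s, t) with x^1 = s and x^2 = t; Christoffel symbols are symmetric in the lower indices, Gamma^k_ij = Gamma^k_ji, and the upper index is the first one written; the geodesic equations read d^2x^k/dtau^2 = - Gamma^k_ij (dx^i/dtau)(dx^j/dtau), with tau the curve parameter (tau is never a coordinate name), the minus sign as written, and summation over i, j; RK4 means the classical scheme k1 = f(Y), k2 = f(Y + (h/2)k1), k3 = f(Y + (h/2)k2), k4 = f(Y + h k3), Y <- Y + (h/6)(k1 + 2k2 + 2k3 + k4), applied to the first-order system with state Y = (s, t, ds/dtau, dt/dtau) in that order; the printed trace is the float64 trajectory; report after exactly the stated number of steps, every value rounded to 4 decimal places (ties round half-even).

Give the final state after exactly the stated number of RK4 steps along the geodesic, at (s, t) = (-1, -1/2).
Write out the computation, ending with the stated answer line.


f(Y) = (ds/dtau, dt/dtau, -Gamma^s_ij Y'^i Y'^j, -Gamma^t_ij Y'^i Y'^j) with the Gammas evaluated at the stage position; h = 0.050000; intermediate values shown to 6 dp
step 0: s = -1.0000, t = -0.5000, ds/dtau = 0.1250, dt/dtau = 0.1250
step 1:
  k1: at (s, t) = (-1.000000, -0.500000), (ds/dtau, dt/dtau) = (0.125000, 0.125000); Gamma_sss = 0.000000, Gamma_sst = 0.000000, Gamma_stt = -0.190476, Gamma_tss = 0.000000, Gamma_tst = 0.000000, Gamma_ttt = -0.095238; k1 = (0.125000, 0.125000, 0.002976, 0.001488)
  k2: at (s, t) = (-0.996875, -0.496875), (ds/dtau, dt/dtau) = (0.125074, 0.125037); Gamma_sss = 0.000000, Gamma_sst = 0.000000, Gamma_stt = -0.190589, Gamma_tss = 0.000000, Gamma_tst = 0.000000, Gamma_ttt = -0.094699; k2 = (0.125074, 0.125037, 0.002980, 0.001481)
  k3: at (s, t) = (-0.996873, -0.496874), (ds/dtau, dt/dtau) = (0.125074, 0.125037); Gamma_sss = 0.000000, Gamma_sst = 0.000000, Gamma_stt = -0.190589, Gamma_tss = 0.000000, Gamma_tst = 0.000000, Gamma_ttt = -0.094699; k3 = (0.125074, 0.125037, 0.002980, 0.001481)
  k4: at (s, t) = (-0.993746, -0.493748), (ds/dtau, dt/dtau) = (0.125149, 0.125074); Gamma_sss = 0.000000, Gamma_sst = 0.000000, Gamma_stt = -0.190702, Gamma_tss = 0.000000, Gamma_tst = 0.000000, Gamma_ttt = -0.094159; k4 = (0.125149, 0.125074, 0.002983, 0.001473)
  Y <- Y + (h/6)(k1 + 2k2 + 2k3 + k4): s = -0.9937, t = -0.4937, ds/dtau = 0.1251, dt/dtau = 0.1251
step 2:
  k1: at (s, t) = (-0.993746, -0.493748), (ds/dtau, dt/dtau) = (0.125149, 0.125074); Gamma_sss = 0.000000, Gamma_sst = 0.000000, Gamma_stt = -0.190702, Gamma_tss = 0.000000, Gamma_tst = 0.000000, Gamma_ttt = -0.094159; k1 = (0.125149, 0.125074, 0.002983, 0.001473)
  k2: at (s, t) = (-0.990618, -0.490621), (ds/dtau, dt/dtau) = (0.125224, 0.125111); Gamma_sss = 0.000000, Gamma_sst = 0.000000, Gamma_stt = -0.190814, Gamma_tss = 0.000000, Gamma_tst = 0.000000, Gamma_ttt = -0.093617; k2 = (0.125224, 0.125111, 0.002987, 0.001465)
  k3: at (s, t) = (-0.990616, -0.490620), (ds/dtau, dt/dtau) = (0.125224, 0.125111); Gamma_sss = 0.000000, Gamma_sst = 0.000000, Gamma_stt = -0.190814, Gamma_tss = 0.000000, Gamma_tst = 0.000000, Gamma_ttt = -0.093617; k3 = (0.125224, 0.125111, 0.002987, 0.001465)
  k4: at (s, t) = (-0.987485, -0.487493), (ds/dtau, dt/dtau) = (0.125298, 0.125147); Gamma_sss = 0.000000, Gamma_sst = 0.000000, Gamma_stt = -0.190925, Gamma_tss = 0.000000, Gamma_tst = 0.000000, Gamma_ttt = -0.093075; k4 = (0.125298, 0.125147, 0.002990, 0.001458)
  Y <- Y + (h/6)(k1 + 2k2 + 2k3 + k4): s = -0.9875, t = -0.4875, ds/dtau = 0.1253, dt/dtau = 0.1251

Answer: s = -0.9875, t = -0.4875, ds/dtau = 0.1253, dt/dtau = 0.1251


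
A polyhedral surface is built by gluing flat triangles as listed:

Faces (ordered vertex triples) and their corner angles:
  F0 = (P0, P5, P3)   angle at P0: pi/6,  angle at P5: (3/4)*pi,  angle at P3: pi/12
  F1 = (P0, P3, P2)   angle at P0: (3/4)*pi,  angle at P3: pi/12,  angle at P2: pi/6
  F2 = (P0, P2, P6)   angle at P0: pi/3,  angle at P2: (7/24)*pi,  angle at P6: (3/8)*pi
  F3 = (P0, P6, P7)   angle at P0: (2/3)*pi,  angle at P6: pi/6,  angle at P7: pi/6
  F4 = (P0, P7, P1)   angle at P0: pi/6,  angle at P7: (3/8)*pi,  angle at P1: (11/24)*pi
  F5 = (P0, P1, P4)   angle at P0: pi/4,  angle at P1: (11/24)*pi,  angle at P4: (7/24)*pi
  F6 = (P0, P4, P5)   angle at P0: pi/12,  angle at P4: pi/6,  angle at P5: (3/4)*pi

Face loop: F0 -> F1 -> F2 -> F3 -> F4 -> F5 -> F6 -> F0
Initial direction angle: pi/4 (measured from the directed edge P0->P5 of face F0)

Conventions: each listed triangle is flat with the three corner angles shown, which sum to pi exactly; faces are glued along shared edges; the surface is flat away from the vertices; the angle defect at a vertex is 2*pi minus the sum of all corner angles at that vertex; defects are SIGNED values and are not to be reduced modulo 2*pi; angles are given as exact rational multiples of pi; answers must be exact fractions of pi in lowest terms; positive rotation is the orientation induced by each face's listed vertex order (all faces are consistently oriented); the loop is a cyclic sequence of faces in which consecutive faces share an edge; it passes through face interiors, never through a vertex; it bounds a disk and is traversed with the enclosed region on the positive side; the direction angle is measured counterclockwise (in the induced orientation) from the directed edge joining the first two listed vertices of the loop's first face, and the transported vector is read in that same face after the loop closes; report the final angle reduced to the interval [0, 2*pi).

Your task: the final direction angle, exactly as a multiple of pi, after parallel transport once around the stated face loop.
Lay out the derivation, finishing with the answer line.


enclosed vertex P0: corner angles sum to (29/12)*pi, defect = 2*pi - (29/12)*pi = (-5/12)*pi
summing the enclosed defects onto the initial angle, mod 2*pi in the induced orientation:
final angle = pi/4 - (5/12)*pi = (11/6)*pi (mod 2*pi)

Answer: final direction angle = (11/6)*pi


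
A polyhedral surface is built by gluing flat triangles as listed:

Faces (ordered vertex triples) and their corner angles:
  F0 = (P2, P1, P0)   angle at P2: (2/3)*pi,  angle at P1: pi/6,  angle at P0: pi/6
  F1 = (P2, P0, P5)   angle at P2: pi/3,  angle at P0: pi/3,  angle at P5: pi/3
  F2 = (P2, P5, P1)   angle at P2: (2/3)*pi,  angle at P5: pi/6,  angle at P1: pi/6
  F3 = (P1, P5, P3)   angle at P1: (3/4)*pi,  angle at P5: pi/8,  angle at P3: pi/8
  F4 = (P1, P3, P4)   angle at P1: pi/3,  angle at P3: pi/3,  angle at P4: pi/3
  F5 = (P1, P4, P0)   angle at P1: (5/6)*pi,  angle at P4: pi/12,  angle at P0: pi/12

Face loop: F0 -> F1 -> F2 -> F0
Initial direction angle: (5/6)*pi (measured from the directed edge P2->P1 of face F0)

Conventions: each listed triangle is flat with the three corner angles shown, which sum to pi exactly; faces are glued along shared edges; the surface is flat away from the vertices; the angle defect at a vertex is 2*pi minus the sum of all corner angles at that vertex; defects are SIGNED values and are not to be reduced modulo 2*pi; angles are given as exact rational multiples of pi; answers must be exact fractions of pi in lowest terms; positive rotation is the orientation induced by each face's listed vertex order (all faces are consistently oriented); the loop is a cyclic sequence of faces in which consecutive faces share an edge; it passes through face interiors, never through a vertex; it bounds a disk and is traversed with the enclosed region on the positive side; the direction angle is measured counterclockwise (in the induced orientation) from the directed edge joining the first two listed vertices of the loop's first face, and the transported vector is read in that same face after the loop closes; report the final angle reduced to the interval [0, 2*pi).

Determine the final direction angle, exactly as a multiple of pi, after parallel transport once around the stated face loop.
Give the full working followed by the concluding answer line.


enclosed vertex P2: corner angles sum to (5/3)*pi, defect = 2*pi - (5/3)*pi = pi/3
holonomy = initial angle + sum of enclosed defects (mod 2*pi), positive in the induced orientation
final angle = (5/6)*pi + pi/3 = (7/6)*pi (mod 2*pi)

Answer: final direction angle = (7/6)*pi


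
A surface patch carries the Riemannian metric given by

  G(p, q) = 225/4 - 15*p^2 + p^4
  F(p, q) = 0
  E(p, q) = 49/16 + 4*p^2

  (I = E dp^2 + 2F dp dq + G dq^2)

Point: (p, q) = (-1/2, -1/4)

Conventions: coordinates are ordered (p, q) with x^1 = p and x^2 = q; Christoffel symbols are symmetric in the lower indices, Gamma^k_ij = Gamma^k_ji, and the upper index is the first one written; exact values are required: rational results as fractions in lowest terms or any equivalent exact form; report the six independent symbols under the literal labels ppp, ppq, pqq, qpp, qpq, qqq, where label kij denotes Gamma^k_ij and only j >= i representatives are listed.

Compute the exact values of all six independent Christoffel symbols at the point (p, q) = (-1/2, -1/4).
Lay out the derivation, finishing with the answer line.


E = 65/16, F = 0, G = 841/16 at the point
E_p = -4, E_q = 0, F_p = 0, F_q = 0, G_p = 29/2, G_q = 0
EG - F^2 = 54665/256;  g^inv = (256/54665) * [[841/16, 0], [0, 65/16]]
first-kind symbols [ij,l] = (1/2)(d_i g_jl + d_j g_il - d_l g_ij): [pp,p] = E_p/2 = -2, [pp,q] = F_p - E_q/2 = 0, [pq,p] = E_q/2 = 0, [pq,q] = G_p/2 = 29/4, [qq,p] = F_q - G_p/2 = -29/4, [qq,q] = G_q/2 = 0
Gamma^p_ij = (G*[ij,p] - F*[ij,q])/(EG - F^2), Gamma^q_ij = (E*[ij,q] - F*[ij,p])/(EG - F^2)

Answer: Gamma_ppp = -32/65, Gamma_ppq = 0, Gamma_pqq = -116/65, Gamma_qpp = 0, Gamma_qpq = 4/29, Gamma_qqq = 0


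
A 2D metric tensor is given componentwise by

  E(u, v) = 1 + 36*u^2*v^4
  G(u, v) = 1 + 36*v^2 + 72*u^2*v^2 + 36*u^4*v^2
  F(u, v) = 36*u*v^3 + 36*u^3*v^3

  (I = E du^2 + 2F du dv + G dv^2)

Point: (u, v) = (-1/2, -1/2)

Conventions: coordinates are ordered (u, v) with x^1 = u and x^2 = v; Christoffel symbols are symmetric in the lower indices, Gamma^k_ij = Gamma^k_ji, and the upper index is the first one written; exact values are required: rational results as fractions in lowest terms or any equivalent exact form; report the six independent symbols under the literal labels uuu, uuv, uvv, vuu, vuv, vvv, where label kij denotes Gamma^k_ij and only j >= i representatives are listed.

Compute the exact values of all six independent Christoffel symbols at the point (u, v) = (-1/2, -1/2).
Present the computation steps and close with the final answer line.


E = 25/16, F = 45/16, G = 241/16 at the point
E_u = -9/4, E_v = -9/2, F_u = -63/8, F_v = -135/8, G_u = -45/2, G_v = -225/4
EG - F^2 = 125/8;  g^inv = (8/125) * [[241/16, -45/16], [-45/16, 25/16]]
first-kind symbols [ij,l] = (1/2)(d_i g_jl + d_j g_il - d_l g_ij): [uu,u] = E_u/2 = -9/8, [uu,v] = F_u - E_v/2 = -45/8, [uv,u] = E_v/2 = -9/4, [uv,v] = G_u/2 = -45/4, [vv,u] = F_v - G_u/2 = -45/8, [vv,v] = G_v/2 = -225/8
Gamma^u_ij = (G*[ij,u] - F*[ij,v])/(EG - F^2), Gamma^v_ij = (E*[ij,v] - F*[ij,u])/(EG - F^2)

Answer: Gamma_uuu = -9/125, Gamma_uuv = -18/125, Gamma_uvv = -9/25, Gamma_vuu = -9/25, Gamma_vuv = -18/25, Gamma_vvv = -9/5


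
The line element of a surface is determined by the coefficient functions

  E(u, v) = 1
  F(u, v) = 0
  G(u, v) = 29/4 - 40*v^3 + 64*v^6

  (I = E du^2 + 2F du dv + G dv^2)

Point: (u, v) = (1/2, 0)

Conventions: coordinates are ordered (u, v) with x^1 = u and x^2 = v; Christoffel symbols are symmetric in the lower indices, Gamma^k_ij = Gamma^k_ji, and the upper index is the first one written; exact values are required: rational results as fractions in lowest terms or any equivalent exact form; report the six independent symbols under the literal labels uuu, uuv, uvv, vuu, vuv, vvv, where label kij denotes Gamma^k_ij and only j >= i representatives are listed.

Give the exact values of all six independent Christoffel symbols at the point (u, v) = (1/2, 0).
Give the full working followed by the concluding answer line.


E = 1, F = 0, G = 29/4 at the point
E_u = 0, E_v = 0, F_u = 0, F_v = 0, G_u = 0, G_v = 0
EG - F^2 = 29/4;  g^inv = (4/29) * [[29/4, 0], [0, 1]]
first-kind symbols [ij,l] = (1/2)(d_i g_jl + d_j g_il - d_l g_ij): [uu,u] = E_u/2 = 0, [uu,v] = F_u - E_v/2 = 0, [uv,u] = E_v/2 = 0, [uv,v] = G_u/2 = 0, [vv,u] = F_v - G_u/2 = 0, [vv,v] = G_v/2 = 0
Gamma^u_ij = (G*[ij,u] - F*[ij,v])/(EG - F^2), Gamma^v_ij = (E*[ij,v] - F*[ij,u])/(EG - F^2)

Answer: Gamma_uuu = 0, Gamma_uuv = 0, Gamma_uvv = 0, Gamma_vuu = 0, Gamma_vuv = 0, Gamma_vvv = 0


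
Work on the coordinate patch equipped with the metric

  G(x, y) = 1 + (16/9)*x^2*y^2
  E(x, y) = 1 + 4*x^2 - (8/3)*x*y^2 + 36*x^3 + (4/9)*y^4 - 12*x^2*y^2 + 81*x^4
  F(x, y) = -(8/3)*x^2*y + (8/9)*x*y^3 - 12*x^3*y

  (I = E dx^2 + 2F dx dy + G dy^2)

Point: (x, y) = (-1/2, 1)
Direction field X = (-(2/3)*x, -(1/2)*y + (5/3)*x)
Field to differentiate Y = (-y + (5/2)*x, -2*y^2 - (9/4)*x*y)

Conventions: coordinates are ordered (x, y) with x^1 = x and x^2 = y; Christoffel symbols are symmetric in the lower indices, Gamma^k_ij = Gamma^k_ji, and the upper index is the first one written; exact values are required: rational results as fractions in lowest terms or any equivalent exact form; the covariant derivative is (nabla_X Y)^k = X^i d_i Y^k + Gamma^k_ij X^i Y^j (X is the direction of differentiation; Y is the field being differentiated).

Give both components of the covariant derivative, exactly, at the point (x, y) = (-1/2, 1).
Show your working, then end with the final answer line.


E = 193/144, F = 7/18, G = 13/9 at the point
E_x = -49/6, E_y = -14/9, F_x = -49/9, F_y = -1/2, G_x = -16/9, G_y = 8/9
EG - F^2 = 257/144;  g^inv = (144/257) * [[13/9, -7/18], [-7/18, 193/144]]
first-kind symbols [ij,l] = (1/2)(d_i g_jl + d_j g_il - d_l g_ij): [xx,x] = E_x/2 = -49/12, [xx,y] = F_x - E_y/2 = -14/3, [xy,x] = E_y/2 = -7/9, [xy,y] = G_x/2 = -8/9, [yy,x] = F_y - G_x/2 = 7/18, [yy,y] = G_y/2 = 4/9
Gamma^x_ij = (G*[ij,x] - F*[ij,y])/(EG - F^2), Gamma^y_ij = (E*[ij,y] - F*[ij,x])/(EG - F^2)
Gamma_xxx = -588/257, Gamma_xxy = -112/257, Gamma_xyy = 56/257, Gamma_yxx = -672/257, Gamma_yxy = -128/257, Gamma_yyy = 64/257
X = (1/3, -4/3), Y = (-9/4, -7/8) at the point

Answer: (nabla_X Y)^x = 4559/1542, (nabla_X Y)^y = 12293/3084


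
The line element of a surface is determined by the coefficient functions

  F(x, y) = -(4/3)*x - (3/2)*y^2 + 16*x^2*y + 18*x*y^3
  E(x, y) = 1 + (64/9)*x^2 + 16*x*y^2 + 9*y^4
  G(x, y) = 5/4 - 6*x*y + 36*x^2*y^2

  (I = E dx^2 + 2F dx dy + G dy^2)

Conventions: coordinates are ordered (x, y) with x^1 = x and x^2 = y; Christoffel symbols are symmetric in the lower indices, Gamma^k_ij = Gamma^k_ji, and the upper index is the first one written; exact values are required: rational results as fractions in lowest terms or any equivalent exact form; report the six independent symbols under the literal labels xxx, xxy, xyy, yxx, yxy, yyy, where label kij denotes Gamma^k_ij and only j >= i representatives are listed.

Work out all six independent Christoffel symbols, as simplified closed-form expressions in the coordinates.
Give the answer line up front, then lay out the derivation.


Answer: Gamma_xxx = (256*x + 288*y^2)/(1296*x^2*y^2 + 256*x^2 + 576*x*y^2 - 216*x*y + 324*y^4 + 45), Gamma_xxy = (576*x*y + 648*y^3)/(1296*x^2*y^2 + 256*x^2 + 576*x*y^2 - 216*x*y + 324*y^4 + 45), Gamma_xyy = (576*x^2 + 648*x*y^2)/(1296*x^2*y^2 + 256*x^2 + 576*x*y^2 - 216*x*y + 324*y^4 + 45), Gamma_yxx = (576*x*y - 48)/(1296*x^2*y^2 + 256*x^2 + 576*x*y^2 - 216*x*y + 324*y^4 + 45), Gamma_yxy = (1296*x*y^2 - 108*y)/(1296*x^2*y^2 + 256*x^2 + 576*x*y^2 - 216*x*y + 324*y^4 + 45), Gamma_yyy = (1296*x^2*y - 108*x)/(1296*x^2*y^2 + 256*x^2 + 576*x*y^2 - 216*x*y + 324*y^4 + 45)

E = 1 + (64/9)*x^2 + 16*x*y^2 + 9*y^4; F = -(4/3)*x - (3/2)*y^2 + 16*x^2*y + 18*x*y^3; G = 5/4 - 6*x*y + 36*x^2*y^2
Gamma^k_ij = (1/2) g^{kl} (d_i g_jl + d_j g_il - d_l g_ij), with g^inv = (1/(EG-F^2)) [[G, -F], [-F, E]]
first partials: E_x = (128/9)*x + 16*y^2, E_y = 32*x*y + 36*y^3, F_x = -4/3 + 32*x*y + 18*y^3, F_y = -3*y + 16*x^2 + 54*x*y^2, G_x = -6*y + 72*x*y^2, G_y = -6*x + 72*x^2*y
D = EG - F^2 = 5/4 - 6*x*y + (64/9)*x^2 + 16*x*y^2 + 9*y^4 + 36*x^2*y^2
expanded: Gamma^x_xx = (G E_x - 2F F_x + F E_y)/(2D), Gamma^x_xy = (G E_y - F G_x)/(2D), Gamma^x_yy = (2G F_y - G G_x - F G_y)/(2D), Gamma^y_xx = (2E F_x - E E_y - F E_x)/(2D), Gamma^y_xy = (E G_x - F E_y)/(2D), Gamma^y_yy = (E G_y - 2F F_y + F G_x)/(2D); substitute and cancel common factors


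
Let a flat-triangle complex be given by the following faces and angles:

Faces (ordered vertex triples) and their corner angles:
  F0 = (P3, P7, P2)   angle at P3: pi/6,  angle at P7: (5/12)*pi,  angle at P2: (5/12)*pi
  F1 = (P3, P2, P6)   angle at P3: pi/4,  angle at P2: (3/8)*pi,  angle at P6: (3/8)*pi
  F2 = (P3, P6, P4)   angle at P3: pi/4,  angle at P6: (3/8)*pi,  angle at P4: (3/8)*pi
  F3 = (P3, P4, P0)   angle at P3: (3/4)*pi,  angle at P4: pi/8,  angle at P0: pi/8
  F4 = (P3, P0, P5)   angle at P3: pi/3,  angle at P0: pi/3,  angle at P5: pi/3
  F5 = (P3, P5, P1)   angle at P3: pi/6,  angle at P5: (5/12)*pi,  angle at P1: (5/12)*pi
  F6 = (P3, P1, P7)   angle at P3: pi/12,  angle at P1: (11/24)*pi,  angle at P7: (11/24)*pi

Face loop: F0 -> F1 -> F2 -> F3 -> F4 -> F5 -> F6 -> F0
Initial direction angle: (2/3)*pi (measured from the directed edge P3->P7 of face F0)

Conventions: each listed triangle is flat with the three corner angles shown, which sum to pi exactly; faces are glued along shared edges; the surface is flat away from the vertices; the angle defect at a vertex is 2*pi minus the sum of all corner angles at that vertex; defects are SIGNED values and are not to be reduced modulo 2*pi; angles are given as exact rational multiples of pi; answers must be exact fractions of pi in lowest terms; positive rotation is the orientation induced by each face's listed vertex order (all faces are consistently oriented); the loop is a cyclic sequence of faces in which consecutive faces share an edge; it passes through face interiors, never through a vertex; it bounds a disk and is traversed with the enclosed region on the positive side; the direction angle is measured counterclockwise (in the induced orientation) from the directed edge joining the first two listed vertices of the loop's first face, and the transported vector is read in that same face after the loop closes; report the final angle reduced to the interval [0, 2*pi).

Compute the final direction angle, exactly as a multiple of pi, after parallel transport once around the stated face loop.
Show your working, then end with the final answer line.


enclosed vertex P3: corner angles sum to 2*pi, defect = 2*pi - 2*pi = 0
final direction = starting direction + enclosed defect total, reduced mod 2*pi (induced orientation)
final angle = (2/3)*pi + 0 = (2/3)*pi (mod 2*pi)

Answer: final direction angle = (2/3)*pi


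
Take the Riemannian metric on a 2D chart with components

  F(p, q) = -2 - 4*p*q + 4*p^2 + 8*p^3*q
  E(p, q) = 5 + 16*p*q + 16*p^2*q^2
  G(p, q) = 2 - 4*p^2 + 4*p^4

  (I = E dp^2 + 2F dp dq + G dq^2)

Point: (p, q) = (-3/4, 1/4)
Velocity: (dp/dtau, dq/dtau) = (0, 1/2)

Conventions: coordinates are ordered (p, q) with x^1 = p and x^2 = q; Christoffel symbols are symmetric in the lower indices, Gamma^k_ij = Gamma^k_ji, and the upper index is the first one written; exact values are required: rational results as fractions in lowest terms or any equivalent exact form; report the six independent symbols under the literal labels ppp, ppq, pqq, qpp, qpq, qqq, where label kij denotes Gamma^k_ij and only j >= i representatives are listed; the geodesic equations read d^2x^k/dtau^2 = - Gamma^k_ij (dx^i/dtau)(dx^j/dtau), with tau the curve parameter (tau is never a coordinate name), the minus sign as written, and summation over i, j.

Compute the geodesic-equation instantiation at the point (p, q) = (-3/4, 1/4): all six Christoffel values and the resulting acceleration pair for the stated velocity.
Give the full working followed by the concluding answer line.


E = 41/16, F = 5/32, G = 65/64 at the point
E_p = 5/2, E_q = -15/2, F_p = -29/8, F_q = -3/8, G_p = -3/4, G_q = 0
EG - F^2 = 165/64;  g^inv = (64/165) * [[65/64, -5/32], [-5/32, 41/16]]
first-kind symbols [ij,l] = (1/2)(d_i g_jl + d_j g_il - d_l g_ij): [pp,p] = E_p/2 = 5/4, [pp,q] = F_p - E_q/2 = 1/8, [pq,p] = E_q/2 = -15/4, [pq,q] = G_p/2 = -3/8, [qq,p] = F_q - G_p/2 = 0, [qq,q] = G_q/2 = 0
Gamma^p_ij = (G*[ij,p] - F*[ij,q])/(EG - F^2), Gamma^q_ij = (E*[ij,q] - F*[ij,p])/(EG - F^2)
Gamma_ppp = 16/33, Gamma_ppq = -16/11, Gamma_pqq = 0, Gamma_qpp = 8/165, Gamma_qpq = -8/55, Gamma_qqq = 0
d^2p/dtau^2 = -(Gamma_ppp*(0)^2 + 2*Gamma_ppq*(0)*(1/2) + Gamma_pqq*(1/2)^2) = 0
d^2q/dtau^2 = -(Gamma_qpp*(0)^2 + 2*Gamma_qpq*(0)*(1/2) + Gamma_qqq*(1/2)^2) = 0

Answer: Gamma_ppp = 16/33, Gamma_ppq = -16/11, Gamma_pqq = 0, Gamma_qpp = 8/165, Gamma_qpq = -8/55, Gamma_qqq = 0; accelerations (d^2p/dtau^2, d^2q/dtau^2) = (0, 0)


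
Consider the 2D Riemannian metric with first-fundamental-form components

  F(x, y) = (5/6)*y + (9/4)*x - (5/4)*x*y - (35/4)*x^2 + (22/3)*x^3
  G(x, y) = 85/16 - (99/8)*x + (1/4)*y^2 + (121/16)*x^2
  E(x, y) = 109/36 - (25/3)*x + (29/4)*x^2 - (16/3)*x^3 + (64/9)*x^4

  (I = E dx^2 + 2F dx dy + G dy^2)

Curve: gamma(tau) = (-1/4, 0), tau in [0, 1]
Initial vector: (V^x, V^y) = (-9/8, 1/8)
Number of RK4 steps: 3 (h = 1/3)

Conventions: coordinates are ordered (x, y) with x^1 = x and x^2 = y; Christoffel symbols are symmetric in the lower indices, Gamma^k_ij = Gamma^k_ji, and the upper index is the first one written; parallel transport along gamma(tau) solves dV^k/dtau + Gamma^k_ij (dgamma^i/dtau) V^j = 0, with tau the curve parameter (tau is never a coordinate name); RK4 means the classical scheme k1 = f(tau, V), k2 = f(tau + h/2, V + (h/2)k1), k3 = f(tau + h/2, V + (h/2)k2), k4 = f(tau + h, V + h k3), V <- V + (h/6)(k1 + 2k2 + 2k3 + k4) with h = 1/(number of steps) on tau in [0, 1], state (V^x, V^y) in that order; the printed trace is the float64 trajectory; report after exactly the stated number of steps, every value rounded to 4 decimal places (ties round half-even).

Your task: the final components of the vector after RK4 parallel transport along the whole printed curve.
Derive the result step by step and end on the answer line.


gamma'(tau) = (0, 0); f(tau, V)^k = -Gamma^k_ij(gamma(tau)) gamma'^i(tau) V^j; h = 1/3; intermediate values shown to 6 dp
curve data and Christoffel symbols at the stage parameters:
  tau = 0.000000: gamma = (-0.250000, 0.000000), gamma' = (0.000000, 0.000000); Gamma_xxx = -1.016701, Gamma_xxy = -0.202224, Gamma_xyy = 1.675066, Gamma_yxx = 0.760860, Gamma_yxy = -0.937687, Gamma_yyy = 0.230908
  tau = 0.166667: gamma = (-0.250000, 0.000000), gamma' = (0.000000, 0.000000); Gamma_xxx = -1.016701, Gamma_xxy = -0.202224, Gamma_xyy = 1.675066, Gamma_yxx = 0.760860, Gamma_yxy = -0.937687, Gamma_yyy = 0.230908
  tau = 0.333333: gamma = (-0.250000, 0.000000), gamma' = (0.000000, 0.000000); Gamma_xxx = -1.016701, Gamma_xxy = -0.202224, Gamma_xyy = 1.675066, Gamma_yxx = 0.760860, Gamma_yxy = -0.937687, Gamma_yyy = 0.230908
  tau = 0.500000: gamma = (-0.250000, 0.000000), gamma' = (0.000000, 0.000000); Gamma_xxx = -1.016701, Gamma_xxy = -0.202224, Gamma_xyy = 1.675066, Gamma_yxx = 0.760860, Gamma_yxy = -0.937687, Gamma_yyy = 0.230908
  tau = 0.666667: gamma = (-0.250000, 0.000000), gamma' = (0.000000, 0.000000); Gamma_xxx = -1.016701, Gamma_xxy = -0.202224, Gamma_xyy = 1.675066, Gamma_yxx = 0.760860, Gamma_yxy = -0.937687, Gamma_yyy = 0.230908
  tau = 0.833333: gamma = (-0.250000, 0.000000), gamma' = (0.000000, 0.000000); Gamma_xxx = -1.016701, Gamma_xxy = -0.202224, Gamma_xyy = 1.675066, Gamma_yxx = 0.760860, Gamma_yxy = -0.937687, Gamma_yyy = 0.230908
  tau = 1.000000: gamma = (-0.250000, 0.000000), gamma' = (0.000000, 0.000000); Gamma_xxx = -1.016701, Gamma_xxy = -0.202224, Gamma_xyy = 1.675066, Gamma_yxx = 0.760860, Gamma_yxy = -0.937687, Gamma_yyy = 0.230908
step 0: V^x = -1.1250, V^y = 0.1250
step 1: k1 = (0.000000, 0.000000), k2 = (0.000000, 0.000000), k3 = (0.000000, 0.000000), k4 = (0.000000, 0.000000); V <- V + (h/6)(k1 + 2k2 + 2k3 + k4): V^x = -1.1250, V^y = 0.1250
step 2: k1 = (0.000000, 0.000000), k2 = (0.000000, 0.000000), k3 = (0.000000, 0.000000), k4 = (0.000000, 0.000000); V <- V + (h/6)(k1 + 2k2 + 2k3 + k4): V^x = -1.1250, V^y = 0.1250
step 3: k1 = (0.000000, 0.000000), k2 = (0.000000, 0.000000), k3 = (0.000000, 0.000000), k4 = (0.000000, 0.000000); V <- V + (h/6)(k1 + 2k2 + 2k3 + k4): V^x = -1.1250, V^y = 0.1250

Answer: V^x = -1.1250, V^y = 0.1250


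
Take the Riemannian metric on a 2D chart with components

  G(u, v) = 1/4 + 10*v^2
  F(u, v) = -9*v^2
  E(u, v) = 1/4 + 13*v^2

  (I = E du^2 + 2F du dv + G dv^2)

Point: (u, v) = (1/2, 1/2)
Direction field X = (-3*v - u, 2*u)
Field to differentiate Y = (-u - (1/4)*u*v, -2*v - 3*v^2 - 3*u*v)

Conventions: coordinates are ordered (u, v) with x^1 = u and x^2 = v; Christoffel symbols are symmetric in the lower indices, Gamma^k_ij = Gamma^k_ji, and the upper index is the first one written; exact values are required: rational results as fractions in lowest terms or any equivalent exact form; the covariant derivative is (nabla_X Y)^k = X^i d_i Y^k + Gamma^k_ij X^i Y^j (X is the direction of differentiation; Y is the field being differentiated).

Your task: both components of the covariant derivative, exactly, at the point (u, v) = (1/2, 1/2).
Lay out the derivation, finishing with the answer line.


E = 7/2, F = -9/4, G = 11/4 at the point
E_u = 0, E_v = 13, F_u = 0, F_v = -9, G_u = 0, G_v = 10
EG - F^2 = 73/16;  g^inv = (16/73) * [[11/4, 9/4], [9/4, 7/2]]
first-kind symbols [ij,l] = (1/2)(d_i g_jl + d_j g_il - d_l g_ij): [uu,u] = E_u/2 = 0, [uu,v] = F_u - E_v/2 = -13/2, [uv,u] = E_v/2 = 13/2, [uv,v] = G_u/2 = 0, [vv,u] = F_v - G_u/2 = -9, [vv,v] = G_v/2 = 5
Gamma^u_ij = (G*[ij,u] - F*[ij,v])/(EG - F^2), Gamma^v_ij = (E*[ij,v] - F*[ij,u])/(EG - F^2)
Gamma_uuu = -234/73, Gamma_uuv = 286/73, Gamma_uvv = -216/73, Gamma_vuu = -364/73, Gamma_vuv = 234/73, Gamma_vvv = -44/73
X = (-2, 1), Y = (-9/16, -5/2) at the point

Answer: (nabla_X Y)^u = 1701/73, (nabla_X Y)^v = 3867/584


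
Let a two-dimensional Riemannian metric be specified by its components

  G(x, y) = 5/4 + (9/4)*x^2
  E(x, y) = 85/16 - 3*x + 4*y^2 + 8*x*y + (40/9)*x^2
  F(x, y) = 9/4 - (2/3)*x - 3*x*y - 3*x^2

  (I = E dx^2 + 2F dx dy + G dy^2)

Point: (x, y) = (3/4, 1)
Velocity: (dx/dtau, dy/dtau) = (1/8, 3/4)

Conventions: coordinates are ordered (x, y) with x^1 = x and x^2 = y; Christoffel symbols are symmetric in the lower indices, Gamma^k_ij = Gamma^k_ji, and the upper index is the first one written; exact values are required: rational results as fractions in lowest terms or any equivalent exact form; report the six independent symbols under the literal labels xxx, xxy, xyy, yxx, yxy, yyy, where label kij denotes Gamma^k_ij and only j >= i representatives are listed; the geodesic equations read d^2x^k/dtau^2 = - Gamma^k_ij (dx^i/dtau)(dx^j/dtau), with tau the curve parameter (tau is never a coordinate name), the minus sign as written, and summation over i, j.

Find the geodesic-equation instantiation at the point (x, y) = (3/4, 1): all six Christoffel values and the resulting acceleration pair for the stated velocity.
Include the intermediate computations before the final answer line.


E = 249/16, F = -35/16, G = 161/64 at the point
E_x = 35/3, E_y = 14, F_x = -49/6, F_y = -9/4, G_x = 27/8, G_y = 0
EG - F^2 = 35189/1024;  g^inv = (1024/35189) * [[161/64, 35/16], [35/16, 249/16]]
first-kind symbols [ij,l] = (1/2)(d_i g_jl + d_j g_il - d_l g_ij): [xx,x] = E_x/2 = 35/6, [xx,y] = F_x - E_y/2 = -91/6, [xy,x] = E_y/2 = 7, [xy,y] = G_x/2 = 27/16, [yy,x] = F_y - G_x/2 = -63/16, [yy,y] = G_y/2 = 0
Gamma^x_ij = (G*[ij,x] - F*[ij,y])/(EG - F^2), Gamma^y_ij = (E*[ij,y] - F*[ij,x])/(EG - F^2)
Gamma_xxx = -8120/15081, Gamma_xxy = 3116/5027, Gamma_xyy = -1449/5027, Gamma_yxx = -97984/15081, Gamma_yxy = 42572/35189, Gamma_yyy = -1260/5027
d^2x/dtau^2 = -(Gamma_xxx*(1/8)^2 + 2*Gamma_xxy*(1/8)*(3/4) + Gamma_xyy*(3/4)^2) = 13109/241296
d^2y/dtau^2 = -(Gamma_yxx*(1/8)^2 + 2*Gamma_yxy*(1/8)*(3/4) + Gamma_yyy*(3/4)^2) = 1654/105567

Answer: Gamma_xxx = -8120/15081, Gamma_xxy = 3116/5027, Gamma_xyy = -1449/5027, Gamma_yxx = -97984/15081, Gamma_yxy = 42572/35189, Gamma_yyy = -1260/5027; accelerations (d^2x/dtau^2, d^2y/dtau^2) = (13109/241296, 1654/105567)


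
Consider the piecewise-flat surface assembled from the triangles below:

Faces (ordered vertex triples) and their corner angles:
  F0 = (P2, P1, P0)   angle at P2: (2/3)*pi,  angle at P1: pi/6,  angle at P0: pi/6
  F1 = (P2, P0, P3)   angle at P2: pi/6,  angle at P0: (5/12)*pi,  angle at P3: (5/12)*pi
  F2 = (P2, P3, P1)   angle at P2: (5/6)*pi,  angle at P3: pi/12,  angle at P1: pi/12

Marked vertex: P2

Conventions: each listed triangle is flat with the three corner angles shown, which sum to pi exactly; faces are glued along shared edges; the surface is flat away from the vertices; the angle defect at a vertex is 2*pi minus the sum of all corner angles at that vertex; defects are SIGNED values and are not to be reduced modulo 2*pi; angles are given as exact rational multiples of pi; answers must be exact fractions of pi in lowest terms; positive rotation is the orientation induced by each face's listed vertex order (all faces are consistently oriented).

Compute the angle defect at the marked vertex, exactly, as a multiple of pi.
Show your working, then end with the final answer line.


Sum of corner angles at P2: (5/3)*pi
defect = 2*pi - (5/3)*pi

Answer: defect(P2) = pi/3


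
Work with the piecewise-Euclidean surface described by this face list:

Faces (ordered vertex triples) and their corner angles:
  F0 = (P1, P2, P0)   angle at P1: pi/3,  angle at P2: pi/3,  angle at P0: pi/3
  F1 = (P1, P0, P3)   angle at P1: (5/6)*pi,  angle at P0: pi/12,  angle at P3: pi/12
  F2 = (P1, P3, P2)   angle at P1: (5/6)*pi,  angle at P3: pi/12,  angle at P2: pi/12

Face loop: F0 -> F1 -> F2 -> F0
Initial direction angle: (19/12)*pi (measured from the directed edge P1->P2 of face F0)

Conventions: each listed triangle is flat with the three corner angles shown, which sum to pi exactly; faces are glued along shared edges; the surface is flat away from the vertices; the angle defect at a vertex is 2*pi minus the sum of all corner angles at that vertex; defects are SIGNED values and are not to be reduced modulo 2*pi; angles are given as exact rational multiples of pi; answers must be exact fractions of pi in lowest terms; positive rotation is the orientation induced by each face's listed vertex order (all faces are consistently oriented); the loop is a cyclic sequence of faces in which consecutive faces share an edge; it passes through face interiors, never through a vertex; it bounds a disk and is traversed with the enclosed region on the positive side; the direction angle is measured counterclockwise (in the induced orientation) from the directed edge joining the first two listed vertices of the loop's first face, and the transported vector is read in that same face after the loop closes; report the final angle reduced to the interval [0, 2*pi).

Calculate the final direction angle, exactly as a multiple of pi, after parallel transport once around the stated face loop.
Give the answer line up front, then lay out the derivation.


Answer: final direction angle = (19/12)*pi

enclosed vertex P1: corner angles sum to 2*pi, defect = 2*pi - 2*pi = 0
summing the enclosed defects onto the initial angle, mod 2*pi in the induced orientation:
final angle = (19/12)*pi + 0 = (19/12)*pi (mod 2*pi)


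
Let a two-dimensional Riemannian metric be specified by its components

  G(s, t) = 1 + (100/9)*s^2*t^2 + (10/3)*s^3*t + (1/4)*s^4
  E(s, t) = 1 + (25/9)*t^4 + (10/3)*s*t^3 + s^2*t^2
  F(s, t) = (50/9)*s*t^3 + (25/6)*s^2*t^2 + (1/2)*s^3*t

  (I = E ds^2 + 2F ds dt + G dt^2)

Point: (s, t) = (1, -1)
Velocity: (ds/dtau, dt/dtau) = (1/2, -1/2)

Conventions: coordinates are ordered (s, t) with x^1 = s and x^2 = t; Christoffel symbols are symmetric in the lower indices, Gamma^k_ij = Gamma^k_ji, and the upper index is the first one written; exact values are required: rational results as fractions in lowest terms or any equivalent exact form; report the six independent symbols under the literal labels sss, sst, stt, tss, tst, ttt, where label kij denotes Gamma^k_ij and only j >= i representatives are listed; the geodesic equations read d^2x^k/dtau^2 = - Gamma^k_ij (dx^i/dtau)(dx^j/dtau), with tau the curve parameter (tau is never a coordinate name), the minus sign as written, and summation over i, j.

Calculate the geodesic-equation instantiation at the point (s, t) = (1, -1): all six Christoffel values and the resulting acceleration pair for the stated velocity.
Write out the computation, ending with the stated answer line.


E = 13/9, F = -17/9, G = 325/36 at the point
E_s = -4/3, E_t = -28/9, F_s = 23/18, F_t = 53/6, G_s = 119/9, G_t = -170/9
EG - F^2 = 341/36;  g^inv = (36/341) * [[325/36, 17/9], [17/9, 13/9]]
first-kind symbols [ij,l] = (1/2)(d_i g_jl + d_j g_il - d_l g_ij): [ss,s] = E_s/2 = -2/3, [ss,t] = F_s - E_t/2 = 17/6, [st,s] = E_t/2 = -14/9, [st,t] = G_s/2 = 119/18, [tt,s] = F_t - G_s/2 = 20/9, [tt,t] = G_t/2 = -85/9
Gamma^s_ij = (G*[ij,s] - F*[ij,t])/(EG - F^2), Gamma^t_ij = (E*[ij,t] - F*[ij,s])/(EG - F^2)
Gamma_sss = -24/341, Gamma_sst = -56/341, Gamma_stt = 80/341, Gamma_tss = 102/341, Gamma_tst = 238/341, Gamma_ttt = -340/341
d^2s/dtau^2 = -(Gamma_sss*(1/2)^2 + 2*Gamma_sst*(1/2)*(-1/2) + Gamma_stt*(-1/2)^2) = -42/341
d^2t/dtau^2 = -(Gamma_tss*(1/2)^2 + 2*Gamma_tst*(1/2)*(-1/2) + Gamma_ttt*(-1/2)^2) = 357/682

Answer: Gamma_sss = -24/341, Gamma_sst = -56/341, Gamma_stt = 80/341, Gamma_tss = 102/341, Gamma_tst = 238/341, Gamma_ttt = -340/341; accelerations (d^2s/dtau^2, d^2t/dtau^2) = (-42/341, 357/682)


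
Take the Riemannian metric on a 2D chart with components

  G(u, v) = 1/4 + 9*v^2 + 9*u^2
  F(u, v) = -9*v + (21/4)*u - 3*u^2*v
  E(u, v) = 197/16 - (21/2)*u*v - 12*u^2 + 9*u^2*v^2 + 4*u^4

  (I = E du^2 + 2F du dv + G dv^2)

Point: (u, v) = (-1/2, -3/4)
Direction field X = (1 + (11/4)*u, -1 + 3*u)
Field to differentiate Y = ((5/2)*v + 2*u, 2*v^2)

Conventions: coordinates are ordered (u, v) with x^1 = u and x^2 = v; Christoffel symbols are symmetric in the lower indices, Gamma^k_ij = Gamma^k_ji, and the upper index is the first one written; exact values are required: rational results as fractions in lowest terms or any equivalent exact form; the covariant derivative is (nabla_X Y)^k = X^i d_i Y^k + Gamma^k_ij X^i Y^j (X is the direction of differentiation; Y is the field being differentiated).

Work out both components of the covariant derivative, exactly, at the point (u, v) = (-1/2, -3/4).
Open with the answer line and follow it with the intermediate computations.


Answer: (nabla_X Y)^u = 17881/12192, (nabla_X Y)^v = 8377/8128

E = 441/64, F = 75/16, G = 121/16 at the point
E_u = 205/16, E_v = 15/8, F_u = 3, F_v = -39/4, G_u = -9, G_v = -27/2
EG - F^2 = 30861/1024;  g^inv = (1024/30861) * [[121/16, -75/16], [-75/16, 441/64]]
first-kind symbols [ij,l] = (1/2)(d_i g_jl + d_j g_il - d_l g_ij): [uu,u] = E_u/2 = 205/32, [uu,v] = F_u - E_v/2 = 33/16, [uv,u] = E_v/2 = 15/16, [uv,v] = G_u/2 = -9/2, [vv,u] = F_v - G_u/2 = -21/4, [vv,v] = G_v/2 = -27/4
Gamma^u_ij = (G*[ij,u] - F*[ij,v])/(EG - F^2), Gamma^v_ij = (E*[ij,v] - F*[ij,u])/(EG - F^2)
Gamma_uuu = 39710/30861, Gamma_uuv = 9620/10287, Gamma_uvv = -2752/10287, Gamma_vuu = -5399/10287, Gamma_vuv = -4028/3429, Gamma_vvv = -2492/3429
X = (-3/8, -5/2), Y = (-23/8, 9/8) at the point


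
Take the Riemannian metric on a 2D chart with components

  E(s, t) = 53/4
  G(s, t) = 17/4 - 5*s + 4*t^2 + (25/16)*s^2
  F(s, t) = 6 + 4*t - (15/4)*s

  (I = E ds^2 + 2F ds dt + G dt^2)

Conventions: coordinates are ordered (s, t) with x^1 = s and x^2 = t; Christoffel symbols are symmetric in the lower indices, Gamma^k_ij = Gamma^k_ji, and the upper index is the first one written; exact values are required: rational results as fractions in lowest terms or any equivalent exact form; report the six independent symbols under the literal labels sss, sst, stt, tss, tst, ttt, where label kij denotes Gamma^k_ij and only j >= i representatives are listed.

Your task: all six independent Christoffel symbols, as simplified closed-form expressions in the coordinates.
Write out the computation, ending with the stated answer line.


E = 53/4; F = 6 + 4*t - (15/4)*s; G = 17/4 - 5*s + 4*t^2 + (25/16)*s^2
Gamma^k_ij = (1/2) g^{kl} (d_i g_jl + d_j g_il - d_l g_ij), with g^inv = (1/(EG-F^2)) [[G, -F], [-F, E]]
first partials: E_s = 0, E_t = 0, F_s = -15/4, F_t = 4, G_s = -5 + (25/8)*s, G_t = 8*t
D = EG - F^2 = 325/16 - 48*t - (85/4)*s + 37*t^2 + 30*s*t + (425/64)*s^2
expanded: Gamma^s_ss = (G E_s - 2F F_s + F E_t)/(2D), Gamma^s_st = (G E_t - F G_s)/(2D), Gamma^s_tt = (2G F_t - G G_s - F G_t)/(2D), Gamma^t_ss = (2E F_s - E E_t - F E_s)/(2D), Gamma^t_st = (E G_s - F E_t)/(2D), Gamma^t_tt = (E G_t - 2F F_t + F G_s)/(2D); substitute and cancel common factors

Answer: Gamma_sss = (-900*s + 960*t + 1440)/(425*s^2 + 1920*s*t - 1360*s + 2368*t^2 - 3072*t + 1300), Gamma_sst = (375*s^2 - 400*s*t - 1200*s + 640*t + 960)/(425*s^2 + 1920*s*t - 1360*s + 2368*t^2 - 3072*t + 1300), Gamma_stt = (-625*s^3 + 4600*s^2 - 1600*s*t^2 + 3840*s*t - 10020*s + 2560*t^2 - 6144*t + 7072)/(1700*s^2 + 7680*s*t - 5440*s + 9472*t^2 - 12288*t + 5200), Gamma_tss = -3180/(425*s^2 + 1920*s*t - 1360*s + 2368*t^2 - 3072*t + 1300), Gamma_tst = (1325*s - 2120)/(425*s^2 + 1920*s*t - 1360*s + 2368*t^2 - 3072*t + 1300), Gamma_ttt = (-375*s^2 + 400*s*t + 2160*s + 1728*t - 2496)/(425*s^2 + 1920*s*t - 1360*s + 2368*t^2 - 3072*t + 1300)
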